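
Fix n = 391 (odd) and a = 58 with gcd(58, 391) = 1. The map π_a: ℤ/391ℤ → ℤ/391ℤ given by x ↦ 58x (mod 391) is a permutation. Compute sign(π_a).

-1

Orbit of 225 under x↦58x: [225, 147, 315, 284, 50, 163, 70]… (length divides ord_391(58)).
Cycle type of π: 176×2 + 16 + 11×2 + 1; total 6 cycles.
391 − 6 = 385 transpositions; sign(π) = (−1)^385 = -1.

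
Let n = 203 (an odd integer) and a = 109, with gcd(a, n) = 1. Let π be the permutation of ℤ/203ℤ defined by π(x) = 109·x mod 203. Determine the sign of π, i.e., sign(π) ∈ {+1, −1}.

Trace 190: π^k(190) = [190, 4, 30, 22, 165, 121, 197] for k=0..6.
Decompose π into cycles: lengths [42, 42, 42, 42, 14, 14, 3, 3, 1] (9 cycles, including the fixed point 0).
9 cycles on 203: each ℓ→(−1)^(ℓ−1), product (−1)^194 = +1.

+1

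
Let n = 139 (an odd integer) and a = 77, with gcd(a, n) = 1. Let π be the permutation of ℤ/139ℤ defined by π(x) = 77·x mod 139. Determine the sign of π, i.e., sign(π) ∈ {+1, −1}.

+1

Orbit of 63 under x↦77x: [63, 125, 34, 116, 36, 131, 79]… (length divides ord_139(77)).
Decompose π into cycles: lengths [23, 23, 23, 23, 23, 23, 1] (7 cycles, including the fixed point 0).
139 − 7 = 132 transpositions; sign(π) = (−1)^132 = +1.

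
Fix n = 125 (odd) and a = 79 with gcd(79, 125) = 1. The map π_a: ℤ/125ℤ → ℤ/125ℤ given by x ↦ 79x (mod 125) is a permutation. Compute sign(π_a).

+1

Orbit of 81 under x↦79x: [81, 24, 21, 34, 61, 69, 76]… (length divides ord_125(79)).
Cycle lengths of π_79 on ℤ/125ℤ: [50, 50, 10, 10, 2, 2, 1]; 7 cycles in total.
125 − 7 = 118 transpositions; sign(π) = (−1)^118 = +1.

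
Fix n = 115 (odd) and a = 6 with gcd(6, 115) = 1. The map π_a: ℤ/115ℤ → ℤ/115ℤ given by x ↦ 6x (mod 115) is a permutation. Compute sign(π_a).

+1

Orbit of 36 under x↦6x: [36, 101, 31, 71, 81, 26, 41]… (length divides ord_115(6)).
Decompose π into cycles: lengths [11, 11, 11, 11, 11, 11, 11, 11, 11, 11, 1, 1, 1, 1, 1] (15 cycles, including the fixed point 0).
sign(π) = (−1)^{n − #cycles} = (−1)^{115−15} = (−1)^100 = +1.
Check: (6/115) = +1 by Zolotarev.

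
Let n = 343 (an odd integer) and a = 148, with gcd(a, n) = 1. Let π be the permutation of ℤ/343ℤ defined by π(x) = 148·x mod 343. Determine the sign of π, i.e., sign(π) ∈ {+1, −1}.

Start at x=148: 148 → 295 → 99 → 246 → 50 → 197 → 1 → 148 (one orbit).
π_148 has 91 disjoint cycles with lengths [7, 7, 7, 7, 7, 7, 7, 7, 7, 7, 7, 7, 7, 7, 7, 7, 7, 7, 7, 7, 7, 7, 7, 7, 7, 7, 7, 7, 7, 7, 7, 7, 7, 7, 7, 7, 7, 7, 7, 7, 7, 7, 1, 1, 1, 1, 1, 1, 1, 1, 1, 1, 1, 1, 1, 1, 1, 1, 1, 1, 1, 1, 1, 1, 1, 1, 1, 1, 1, 1, 1, 1, 1, 1, 1, 1, 1, 1, 1, 1, 1, 1, 1, 1, 1, 1, 1, 1, 1, 1, 1] on {0,…,342}.
91 cycles on 343: each ℓ→(−1)^(ℓ−1), product (−1)^252 = +1.
Via Zolotarev, sign(π_{148}) = (148|343) = +1.

+1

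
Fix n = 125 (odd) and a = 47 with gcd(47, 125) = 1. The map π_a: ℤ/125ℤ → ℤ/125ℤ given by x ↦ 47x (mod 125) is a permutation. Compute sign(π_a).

Orbit of 19 under x↦47x: [19, 18, 96, 12, 64, 8, 1]… (length divides ord_125(47)).
The orbit structure of x ↦ 47x mod 125: 4 orbits of sizes [100, 20, 4, 1].
n − c = 125 − 4 = 121; sign = (−1)^121 = -1.
Zolotarev: (47|125) = -1, matching the cycle-count sign.

-1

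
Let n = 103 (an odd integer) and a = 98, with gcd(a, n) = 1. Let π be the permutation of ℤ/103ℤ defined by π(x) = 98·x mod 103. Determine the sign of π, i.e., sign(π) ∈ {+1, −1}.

Orbit of 14 under x↦98x: [14, 33, 41, 1, 98, 25, 81]… (length divides ord_103(98)).
Decompose π into cycles: lengths [51, 51, 1] (3 cycles, including the fixed point 0).
With 3 cycles on 103 points, sign = (−1)^{103−3} = +1.
Via Zolotarev, sign(π_{98}) = (98|103) = +1.

+1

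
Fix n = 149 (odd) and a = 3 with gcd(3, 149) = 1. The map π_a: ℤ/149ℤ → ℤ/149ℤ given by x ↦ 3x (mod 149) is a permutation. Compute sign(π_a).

Start at x=29: 29 → 87 → 112 → 38 → 114 → 44 → 132 → … (one orbit).
The orbit structure of x ↦ 3x mod 149: 2 orbits of sizes [148, 1].
2 cycles on 149: each ℓ→(−1)^(ℓ−1), product (−1)^147 = -1.

-1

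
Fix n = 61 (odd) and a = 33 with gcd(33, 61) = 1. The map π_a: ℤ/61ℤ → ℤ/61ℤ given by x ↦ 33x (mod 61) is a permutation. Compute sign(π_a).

-1

Trace 23: π^k(23) = [23, 27, 37, 1, 33, 52, 8] for k=0..6.
π_33 has 4 disjoint cycles with lengths [20, 20, 20, 1] on {0,…,60}.
n − c = 61 − 4 = 57; sign = (−1)^57 = -1.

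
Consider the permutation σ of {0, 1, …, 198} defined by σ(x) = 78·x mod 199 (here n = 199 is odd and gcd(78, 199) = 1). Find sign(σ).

Orbit of 62 under x↦78x: [62, 60, 103, 74, 1, 78, 114]… (length divides ord_199(78)).
10 cycles of lengths [22, 22, 22, 22, 22, 22, 22, 22, 22, 1].
sign(π) = (−1)^{n − #cycles} = (−1)^{199−10} = (−1)^189 = -1.
Check: (78/199) = -1 by Zolotarev.

-1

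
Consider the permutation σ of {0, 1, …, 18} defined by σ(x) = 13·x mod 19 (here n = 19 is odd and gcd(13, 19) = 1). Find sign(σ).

-1

Trace 14: π^k(14) = [14, 11, 10, 16, 18, 6, 2] for k=0..6.
Cycle lengths of π_13 on ℤ/19ℤ: [18, 1]; 2 cycles in total.
19 − 2 = 17 transpositions; sign(π) = (−1)^17 = -1.
Via Zolotarev, sign(π_{13}) = (13|19) = -1.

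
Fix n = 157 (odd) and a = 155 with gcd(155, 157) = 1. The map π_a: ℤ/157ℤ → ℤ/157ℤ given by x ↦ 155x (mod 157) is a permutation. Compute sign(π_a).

Trace 54: π^k(54) = [54, 49, 59, 39, 79, 156, 2] for k=0..6.
The orbit structure of x ↦ 155x mod 157: 4 orbits of sizes [52, 52, 52, 1].
4 cycles on 157: each ℓ→(−1)^(ℓ−1), product (−1)^153 = -1.
(155|157)_J = -1 (Zolotarev's lemma cross-check).

-1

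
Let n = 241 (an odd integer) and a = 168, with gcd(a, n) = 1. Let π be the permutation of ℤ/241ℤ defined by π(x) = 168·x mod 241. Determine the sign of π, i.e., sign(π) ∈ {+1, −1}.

Orbit of 233 under x↦168x: [233, 102, 25, 103, 193, 130, 150]… (length divides ord_241(168)).
Cycle type of π: 80×3 + 1; total 4 cycles.
n − c = 241 − 4 = 237; sign = (−1)^237 = -1.

-1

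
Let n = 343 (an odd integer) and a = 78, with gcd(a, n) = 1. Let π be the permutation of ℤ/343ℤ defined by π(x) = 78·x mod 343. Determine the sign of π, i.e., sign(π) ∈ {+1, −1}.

+1

Orbit of 183 under x↦78x: [183, 211, 337, 218, 197, 274, 106]… (length divides ord_343(78)).
π_78 has 19 disjoint cycles with lengths [49, 49, 49, 49, 49, 49, 7, 7, 7, 7, 7, 7, 1, 1, 1, 1, 1, 1, 1] on {0,…,342}.
Σ(ℓ_i−1) = 343−19 = 324; sign = (−1)^324 = +1.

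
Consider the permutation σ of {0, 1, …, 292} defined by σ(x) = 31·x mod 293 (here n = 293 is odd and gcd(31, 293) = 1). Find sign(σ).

+1

Orbit of 225 under x↦31x: [225, 236, 284, 14, 141, 269, 135]… (length divides ord_293(31)).
Cycle type of π: 146×2 + 1; total 3 cycles.
293 − 3 = 290 transpositions; sign(π) = (−1)^290 = +1.
(31|293)_J = +1 (Zolotarev's lemma cross-check).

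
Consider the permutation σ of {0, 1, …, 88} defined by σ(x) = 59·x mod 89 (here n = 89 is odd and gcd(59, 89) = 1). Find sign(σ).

-1

Start at x=49: 49 → 43 → 45 → 74 → 5 → 28 → 50 → … (one orbit).
2 cycles of lengths [88, 1].
n − c = 89 − 2 = 87; sign = (−1)^87 = -1.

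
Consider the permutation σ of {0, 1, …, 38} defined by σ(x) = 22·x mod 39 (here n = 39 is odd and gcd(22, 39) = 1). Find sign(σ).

+1

Start at x=16: 16 → 1 → 22 → 16 (one orbit).
Decompose π into cycles: lengths [3, 3, 3, 3, 3, 3, 3, 3, 3, 3, 3, 3, 1, 1, 1] (15 cycles, including the fixed point 0).
n − c = 39 − 15 = 24; sign = (−1)^24 = +1.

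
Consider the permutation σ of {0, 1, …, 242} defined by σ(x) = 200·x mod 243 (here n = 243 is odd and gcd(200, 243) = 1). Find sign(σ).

Start at x=187: 187 → 221 → 217 → 146 → 40 → 224 → 88 → … (one orbit).
Cycle type of π: 162 + 54 + 18 + 6 + 2 + 1; total 6 cycles.
n − c = 243 − 6 = 237; sign = (−1)^237 = -1.
The Jacobi symbol (200|243) = -1 (Zolotarev) agrees.

-1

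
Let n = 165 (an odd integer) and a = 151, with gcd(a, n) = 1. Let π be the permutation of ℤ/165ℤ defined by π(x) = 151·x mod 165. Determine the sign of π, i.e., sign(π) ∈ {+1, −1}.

-1

Orbit of 46 under x↦151x: [46, 16, 106, 1, 151, 31, 61]… (length divides ord_165(151)).
30 cycles of lengths [10, 10, 10, 10, 10, 10, 10, 10, 10, 10, 10, 10, 10, 10, 10, 1, 1, 1, 1, 1, 1, 1, 1, 1, 1, 1, 1, 1, 1, 1].
30 cycles on 165: each ℓ→(−1)^(ℓ−1), product (−1)^135 = -1.
Zolotarev: (151|165) = -1, matching the cycle-count sign.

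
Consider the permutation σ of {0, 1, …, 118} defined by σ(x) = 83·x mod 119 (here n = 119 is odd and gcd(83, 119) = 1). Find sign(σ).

Orbit of 64 under x↦83x: [64, 76, 1, 83, 106, 111, 50]… (length divides ord_119(83)).
Decompose π into cycles: lengths [8, 8, 8, 8, 8, 8, 8, 8, 8, 8, 8, 8, 8, 8, 2, 2, 2, 1] (18 cycles, including the fixed point 0).
n − c = 119 − 18 = 101; sign = (−1)^101 = -1.

-1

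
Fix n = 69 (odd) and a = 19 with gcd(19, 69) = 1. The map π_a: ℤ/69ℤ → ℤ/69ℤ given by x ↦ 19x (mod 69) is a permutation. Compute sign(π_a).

Start at x=1: 1 → 19 → 16 → 28 → 49 → 34 → 25 → … (one orbit).
6 cycles of lengths [22, 22, 22, 1, 1, 1].
sign(π) = (−1)^{n − #cycles} = (−1)^{69−6} = (−1)^63 = -1.

-1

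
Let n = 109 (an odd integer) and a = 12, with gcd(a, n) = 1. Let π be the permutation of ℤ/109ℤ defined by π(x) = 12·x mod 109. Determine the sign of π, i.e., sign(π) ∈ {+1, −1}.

Start at x=43: 43 → 80 → 88 → 75 → 28 → 9 → 108 → … (one orbit).
π_12 has 3 disjoint cycles with lengths [54, 54, 1] on {0,…,108}.
Σ(ℓ_i−1) = 109−3 = 106; sign = (−1)^106 = +1.
The Jacobi symbol (12|109) = +1 (Zolotarev) agrees.

+1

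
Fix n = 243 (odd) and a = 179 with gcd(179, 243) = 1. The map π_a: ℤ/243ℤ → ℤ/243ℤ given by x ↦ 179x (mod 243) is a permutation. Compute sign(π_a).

-1

Orbit of 233 under x↦179x: [233, 154, 107, 199, 143, 82, 98]… (length divides ord_243(179)).
π_179 has 14 disjoint cycles with lengths [54, 54, 54, 18, 18, 18, 6, 6, 6, 2, 2, 2, 2, 1] on {0,…,242}.
n − c = 243 − 14 = 229; sign = (−1)^229 = -1.
Check: (179/243) = -1 by Zolotarev.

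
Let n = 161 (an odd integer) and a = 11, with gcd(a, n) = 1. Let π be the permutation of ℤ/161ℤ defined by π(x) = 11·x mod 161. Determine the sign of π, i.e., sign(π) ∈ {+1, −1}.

-1

Start at x=37: 37 → 85 → 130 → 142 → 113 → 116 → 149 → … (one orbit).
The orbit structure of x ↦ 11x mod 161: 6 orbits of sizes [66, 66, 22, 3, 3, 1].
6 cycles on 161: each ℓ→(−1)^(ℓ−1), product (−1)^155 = -1.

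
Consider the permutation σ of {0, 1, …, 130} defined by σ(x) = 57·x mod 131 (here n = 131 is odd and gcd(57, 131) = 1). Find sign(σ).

-1

Orbit of 30 under x↦57x: [30, 7, 6, 80, 106, 16, 126]… (length divides ord_131(57)).
2 cycles of lengths [130, 1].
sign(π) = (−1)^{n − #cycles} = (−1)^{131−2} = (−1)^129 = -1.
Check: (57/131) = -1 by Zolotarev.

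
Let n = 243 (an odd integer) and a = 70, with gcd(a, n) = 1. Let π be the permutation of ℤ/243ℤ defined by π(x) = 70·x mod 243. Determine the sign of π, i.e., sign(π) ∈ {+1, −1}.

+1

Start at x=94: 94 → 19 → 115 → 31 → 226 → 25 → 49 → … (one orbit).
Decompose π into cycles: lengths [81, 81, 27, 27, 9, 9, 3, 3, 1, 1, 1] (11 cycles, including the fixed point 0).
n − c = 243 − 11 = 232; sign = (−1)^232 = +1.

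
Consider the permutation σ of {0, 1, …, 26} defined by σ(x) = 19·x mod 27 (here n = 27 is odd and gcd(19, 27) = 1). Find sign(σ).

+1

Start at x=10: 10 → 1 → 19 → 10 (one orbit).
15 cycles of lengths [3, 3, 3, 3, 3, 3, 1, 1, 1, 1, 1, 1, 1, 1, 1].
15 cycles on 27: each ℓ→(−1)^(ℓ−1), product (−1)^12 = +1.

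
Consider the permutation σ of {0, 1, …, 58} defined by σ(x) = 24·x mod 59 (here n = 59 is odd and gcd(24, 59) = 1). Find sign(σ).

Trace 35: π^k(35) = [35, 14, 41, 40, 16, 30, 12] for k=0..6.
Decompose π into cycles: lengths [58, 1] (2 cycles, including the fixed point 0).
With 2 cycles on 59 points, sign = (−1)^{59−2} = -1.
Check: (24/59) = -1 by Zolotarev.

-1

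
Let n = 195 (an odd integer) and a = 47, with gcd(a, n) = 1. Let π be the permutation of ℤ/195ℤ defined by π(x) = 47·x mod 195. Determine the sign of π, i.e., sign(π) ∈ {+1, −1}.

Start at x=83: 83 → 1 → 47 → 64 → 83 (one orbit).
Cycle lengths of π_47 on ℤ/195ℤ: [4, 4, 4, 4, 4, 4, 4, 4, 4, 4, 4, 4, 4, 4, 4, 4, 4, 4, 4, 4, 4, 4, 4, 4, 4, 4, 4, 4, 4, 4, 4, 4, 4, 4, 4, 4, 4, 4, 4, 4, 4, 4, 4, 4, 4, 4, 4, 4, 2, 1]; 50 cycles in total.
50 cycles on 195: each ℓ→(−1)^(ℓ−1), product (−1)^145 = -1.

-1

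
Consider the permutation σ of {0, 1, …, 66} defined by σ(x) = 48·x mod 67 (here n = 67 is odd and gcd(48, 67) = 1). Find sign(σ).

-1

Trace 1: π^k(1) = [1, 48, 26, 42, 6, 20, 22] for k=0..6.
2 cycles of lengths [66, 1].
n − c = 67 − 2 = 65; sign = (−1)^65 = -1.
(48|67)_J = -1 (Zolotarev's lemma cross-check).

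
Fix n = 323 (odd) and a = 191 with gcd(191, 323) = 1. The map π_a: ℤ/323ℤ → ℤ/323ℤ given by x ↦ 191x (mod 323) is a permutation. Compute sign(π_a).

+1

Orbit of 1 under x↦191x: [1, 191, 305, 115]… (length divides ord_323(191)).
Cycle lengths of π_191 on ℤ/323ℤ: [4, 4, 4, 4, 4, 4, 4, 4, 4, 4, 4, 4, 4, 4, 4, 4, 4, 4, 4, 4, 4, 4, 4, 4, 4, 4, 4, 4, 4, 4, 4, 4, 4, 4, 4, 4, 4, 4, 4, 4, 4, 4, 4, 4, 4, 4, 4, 4, 4, 4, 4, 4, 4, 4, 4, 4, 4, 4, 4, 4, 4, 4, 4, 4, 4, 4, 4, 4, 4, 4, 4, 4, 4, 4, 4, 4, 1, 1, 1, 1, 1, 1, 1, 1, 1, 1, 1, 1, 1, 1, 1, 1, 1, 1, 1]; 95 cycles in total.
sign(π) = (−1)^{n − #cycles} = (−1)^{323−95} = (−1)^228 = +1.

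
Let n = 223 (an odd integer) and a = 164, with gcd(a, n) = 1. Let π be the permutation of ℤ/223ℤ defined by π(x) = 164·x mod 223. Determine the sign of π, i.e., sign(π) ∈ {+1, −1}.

+1

Trace 210: π^k(210) = [210, 98, 16, 171, 169, 64, 15] for k=0..6.
The orbit structure of x ↦ 164x mod 223: 7 orbits of sizes [37, 37, 37, 37, 37, 37, 1].
sign(π) = (−1)^{n − #cycles} = (−1)^{223−7} = (−1)^216 = +1.
Check: (164/223) = +1 by Zolotarev.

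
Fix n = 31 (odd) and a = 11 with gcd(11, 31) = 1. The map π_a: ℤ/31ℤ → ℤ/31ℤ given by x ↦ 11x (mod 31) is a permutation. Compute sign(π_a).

Trace 6: π^k(6) = [6, 4, 13, 19, 23, 5, 24] for k=0..6.
Decompose π into cycles: lengths [30, 1] (2 cycles, including the fixed point 0).
With 2 cycles on 31 points, sign = (−1)^{31−2} = -1.
(11|31)_J = -1 (Zolotarev's lemma cross-check).

-1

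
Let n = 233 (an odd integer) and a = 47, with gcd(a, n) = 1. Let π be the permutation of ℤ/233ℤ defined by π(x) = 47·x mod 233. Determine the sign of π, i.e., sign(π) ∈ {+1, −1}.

-1

Orbit of 18 under x↦47x: [18, 147, 152, 154, 15, 6, 49]… (length divides ord_233(47)).
π_47 has 2 disjoint cycles with lengths [232, 1] on {0,…,232}.
Σ(ℓ_i−1) = 233−2 = 231; sign = (−1)^231 = -1.
Check: (47/233) = -1 by Zolotarev.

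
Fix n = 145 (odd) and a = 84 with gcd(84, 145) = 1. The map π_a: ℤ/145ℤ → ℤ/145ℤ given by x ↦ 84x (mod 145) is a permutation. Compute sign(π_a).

-1

Start at x=89: 89 → 81 → 134 → 91 → 104 → 36 → 124 → … (one orbit).
The orbit structure of x ↦ 84x mod 145: 8 orbits of sizes [28, 28, 28, 28, 28, 2, 2, 1].
n − c = 145 − 8 = 137; sign = (−1)^137 = -1.
Zolotarev: (84|145) = -1, matching the cycle-count sign.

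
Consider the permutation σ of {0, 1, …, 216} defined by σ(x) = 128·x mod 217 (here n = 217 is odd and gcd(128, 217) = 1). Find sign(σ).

+1

Orbit of 128 under x↦128x: [128, 109, 64, 163, 32, 190, 16]… (length divides ord_217(128)).
π_128 has 21 disjoint cycles with lengths [15, 15, 15, 15, 15, 15, 15, 15, 15, 15, 15, 15, 5, 5, 5, 5, 5, 5, 3, 3, 1] on {0,…,216}.
Σ(ℓ_i−1) = 217−21 = 196; sign = (−1)^196 = +1.
(128|217)_J = +1 (Zolotarev's lemma cross-check).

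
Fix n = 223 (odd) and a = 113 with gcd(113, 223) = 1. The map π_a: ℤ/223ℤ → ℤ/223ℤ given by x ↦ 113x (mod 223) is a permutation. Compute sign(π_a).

-1

Start at x=58: 58 → 87 → 19 → 140 → 210 → 92 → 138 → … (one orbit).
2 cycles of lengths [222, 1].
sign(π) = (−1)^{n − #cycles} = (−1)^{223−2} = (−1)^221 = -1.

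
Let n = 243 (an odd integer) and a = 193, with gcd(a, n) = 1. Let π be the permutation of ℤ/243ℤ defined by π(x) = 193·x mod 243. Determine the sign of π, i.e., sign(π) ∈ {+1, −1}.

Start at x=106: 106 → 46 → 130 → 61 → 109 → 139 → 97 → … (one orbit).
π_193 has 11 disjoint cycles with lengths [81, 81, 27, 27, 9, 9, 3, 3, 1, 1, 1] on {0,…,242}.
sign(π) = (−1)^{n − #cycles} = (−1)^{243−11} = (−1)^232 = +1.
Via Zolotarev, sign(π_{193}) = (193|243) = +1.

+1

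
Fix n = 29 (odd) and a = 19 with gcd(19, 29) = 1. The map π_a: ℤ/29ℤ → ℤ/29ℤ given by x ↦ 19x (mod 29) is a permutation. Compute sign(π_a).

Orbit of 18 under x↦19x: [18, 23, 2, 9, 26, 1, 19]… (length divides ord_29(19)).
Cycle lengths of π_19 on ℤ/29ℤ: [28, 1]; 2 cycles in total.
With 2 cycles on 29 points, sign = (−1)^{29−2} = -1.
Zolotarev: (19|29) = -1, matching the cycle-count sign.

-1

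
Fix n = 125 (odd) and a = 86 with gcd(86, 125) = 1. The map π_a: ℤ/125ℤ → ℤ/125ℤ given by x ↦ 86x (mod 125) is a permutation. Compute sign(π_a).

Start at x=86: 86 → 21 → 56 → 66 → 51 → 11 → 71 → … (one orbit).
13 cycles of lengths [25, 25, 25, 25, 5, 5, 5, 5, 1, 1, 1, 1, 1].
125 − 13 = 112 transpositions; sign(π) = (−1)^112 = +1.
Check: (86/125) = +1 by Zolotarev.

+1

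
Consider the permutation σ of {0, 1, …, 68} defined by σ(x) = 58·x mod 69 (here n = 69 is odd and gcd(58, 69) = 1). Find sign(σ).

Trace 4: π^k(4) = [4, 25, 1, 58, 52, 49, 13] for k=0..6.
9 cycles of lengths [11, 11, 11, 11, 11, 11, 1, 1, 1].
69 − 9 = 60 transpositions; sign(π) = (−1)^60 = +1.
Zolotarev: (58|69) = +1, matching the cycle-count sign.

+1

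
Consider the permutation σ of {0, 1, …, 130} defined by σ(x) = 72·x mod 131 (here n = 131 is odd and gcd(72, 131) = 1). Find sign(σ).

Start at x=101: 101 → 67 → 108 → 47 → 109 → 119 → 53 → … (one orbit).
π_72 has 2 disjoint cycles with lengths [130, 1] on {0,…,130}.
131 − 2 = 129 transpositions; sign(π) = (−1)^129 = -1.

-1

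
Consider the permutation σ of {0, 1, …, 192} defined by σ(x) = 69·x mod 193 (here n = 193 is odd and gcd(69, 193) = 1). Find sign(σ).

+1

Trace 42: π^k(42) = [42, 3, 14, 1, 69, 129, 23] for k=0..6.
Cycle type of π: 32×6 + 1; total 7 cycles.
Σ(ℓ_i−1) = 193−7 = 186; sign = (−1)^186 = +1.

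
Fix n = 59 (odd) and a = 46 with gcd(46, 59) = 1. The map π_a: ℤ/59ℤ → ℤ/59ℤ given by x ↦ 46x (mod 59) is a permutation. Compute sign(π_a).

+1

Orbit of 20 under x↦46x: [20, 35, 17, 15, 41, 57, 26]… (length divides ord_59(46)).
The orbit structure of x ↦ 46x mod 59: 3 orbits of sizes [29, 29, 1].
n − c = 59 − 3 = 56; sign = (−1)^56 = +1.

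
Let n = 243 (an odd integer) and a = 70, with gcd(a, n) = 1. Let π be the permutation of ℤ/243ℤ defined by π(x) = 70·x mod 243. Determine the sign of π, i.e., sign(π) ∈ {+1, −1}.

+1

Trace 49: π^k(49) = [49, 28, 16, 148, 154, 88, 85] for k=0..6.
π_70 has 11 disjoint cycles with lengths [81, 81, 27, 27, 9, 9, 3, 3, 1, 1, 1] on {0,…,242}.
11 cycles on 243: each ℓ→(−1)^(ℓ−1), product (−1)^232 = +1.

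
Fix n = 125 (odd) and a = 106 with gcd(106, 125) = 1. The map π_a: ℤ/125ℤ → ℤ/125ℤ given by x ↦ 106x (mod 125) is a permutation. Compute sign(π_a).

Trace 66: π^k(66) = [66, 121, 76, 56, 61, 91, 21] for k=0..6.
Cycle lengths of π_106 on ℤ/125ℤ: [25, 25, 25, 25, 5, 5, 5, 5, 1, 1, 1, 1, 1]; 13 cycles in total.
With 13 cycles on 125 points, sign = (−1)^{125−13} = +1.
The Jacobi symbol (106|125) = +1 (Zolotarev) agrees.

+1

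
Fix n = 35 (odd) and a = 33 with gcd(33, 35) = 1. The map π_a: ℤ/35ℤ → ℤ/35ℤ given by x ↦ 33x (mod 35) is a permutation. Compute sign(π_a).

+1

Trace 4: π^k(4) = [4, 27, 16, 3, 29, 12, 11] for k=0..6.
Decompose π into cycles: lengths [12, 12, 6, 4, 1] (5 cycles, including the fixed point 0).
sign(π) = (−1)^{n − #cycles} = (−1)^{35−5} = (−1)^30 = +1.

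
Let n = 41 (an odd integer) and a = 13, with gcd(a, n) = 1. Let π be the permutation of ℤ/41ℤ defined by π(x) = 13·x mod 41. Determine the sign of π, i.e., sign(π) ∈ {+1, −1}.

Start at x=26: 26 → 10 → 7 → 9 → 35 → 4 → 11 → … (one orbit).
Cycle type of π: 40 + 1; total 2 cycles.
41 − 2 = 39 transpositions; sign(π) = (−1)^39 = -1.
Zolotarev: (13|41) = -1, matching the cycle-count sign.

-1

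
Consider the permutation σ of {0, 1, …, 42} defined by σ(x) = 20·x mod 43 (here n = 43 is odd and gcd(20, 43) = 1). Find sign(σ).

-1

Start at x=12: 12 → 25 → 27 → 24 → 7 → 11 → 5 → … (one orbit).
π_20 has 2 disjoint cycles with lengths [42, 1] on {0,…,42}.
43 − 2 = 41 transpositions; sign(π) = (−1)^41 = -1.
The Jacobi symbol (20|43) = -1 (Zolotarev) agrees.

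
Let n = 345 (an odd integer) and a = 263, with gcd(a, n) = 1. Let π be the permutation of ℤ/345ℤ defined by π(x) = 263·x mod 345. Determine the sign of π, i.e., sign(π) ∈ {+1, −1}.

Start at x=272: 272 → 121 → 83 → 94 → 227 → 16 → 68 → … (one orbit).
14 cycles of lengths [44, 44, 44, 44, 44, 44, 22, 22, 22, 4, 4, 4, 2, 1].
With 14 cycles on 345 points, sign = (−1)^{345−14} = -1.
(263|345)_J = -1 (Zolotarev's lemma cross-check).

-1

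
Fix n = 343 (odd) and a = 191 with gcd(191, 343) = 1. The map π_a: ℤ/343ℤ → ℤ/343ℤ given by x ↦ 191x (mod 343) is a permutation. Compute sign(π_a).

Orbit of 233 under x↦191x: [233, 256, 190, 275, 46, 211, 170]… (length divides ord_343(191)).
Cycle lengths of π_191 on ℤ/343ℤ: [147, 147, 21, 21, 3, 3, 1]; 7 cycles in total.
sign(π) = (−1)^{n − #cycles} = (−1)^{343−7} = (−1)^336 = +1.
Zolotarev: (191|343) = +1, matching the cycle-count sign.

+1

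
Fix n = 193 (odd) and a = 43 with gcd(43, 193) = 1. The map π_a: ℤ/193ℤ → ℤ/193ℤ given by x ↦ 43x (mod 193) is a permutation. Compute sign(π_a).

Trace 150: π^k(150) = [150, 81, 9, 1, 43, 112, 184] for k=0..6.
25 cycles of lengths [8, 8, 8, 8, 8, 8, 8, 8, 8, 8, 8, 8, 8, 8, 8, 8, 8, 8, 8, 8, 8, 8, 8, 8, 1].
With 25 cycles on 193 points, sign = (−1)^{193−25} = +1.
Via Zolotarev, sign(π_{43}) = (43|193) = +1.

+1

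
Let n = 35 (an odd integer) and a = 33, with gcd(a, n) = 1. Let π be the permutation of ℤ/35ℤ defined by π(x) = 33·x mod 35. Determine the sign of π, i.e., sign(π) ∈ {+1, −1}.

Start at x=11: 11 → 13 → 9 → 17 → 1 → 33 → 4 → … (one orbit).
The orbit structure of x ↦ 33x mod 35: 5 orbits of sizes [12, 12, 6, 4, 1].
n − c = 35 − 5 = 30; sign = (−1)^30 = +1.

+1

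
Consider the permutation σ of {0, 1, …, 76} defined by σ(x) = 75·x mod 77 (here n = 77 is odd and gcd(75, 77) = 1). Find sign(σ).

Trace 16: π^k(16) = [16, 45, 64, 26, 25, 27, 23] for k=0..6.
Decompose π into cycles: lengths [30, 30, 6, 5, 5, 1] (6 cycles, including the fixed point 0).
77 − 6 = 71 transpositions; sign(π) = (−1)^71 = -1.

-1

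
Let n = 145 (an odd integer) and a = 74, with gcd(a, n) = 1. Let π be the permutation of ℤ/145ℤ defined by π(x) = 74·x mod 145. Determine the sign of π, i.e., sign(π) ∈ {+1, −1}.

+1

Start at x=16: 16 → 24 → 36 → 54 → 81 → 49 → 1 → … (one orbit).
Decompose π into cycles: lengths [14, 14, 14, 14, 14, 14, 14, 14, 7, 7, 7, 7, 2, 2, 1] (15 cycles, including the fixed point 0).
15 cycles on 145: each ℓ→(−1)^(ℓ−1), product (−1)^130 = +1.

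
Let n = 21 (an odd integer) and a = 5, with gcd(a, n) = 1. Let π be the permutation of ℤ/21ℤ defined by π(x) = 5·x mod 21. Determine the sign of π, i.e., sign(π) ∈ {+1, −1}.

+1

Orbit of 5 under x↦5x: [5, 4, 20, 16, 17, 1]… (length divides ord_21(5)).
5 cycles of lengths [6, 6, 6, 2, 1].
5 cycles on 21: each ℓ→(−1)^(ℓ−1), product (−1)^16 = +1.
Check: (5/21) = +1 by Zolotarev.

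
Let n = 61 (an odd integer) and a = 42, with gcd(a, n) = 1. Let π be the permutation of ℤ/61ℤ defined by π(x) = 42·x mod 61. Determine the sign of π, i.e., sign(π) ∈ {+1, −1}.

+1

Trace 12: π^k(12) = [12, 16, 1, 42, 56, 34, 25] for k=0..6.
5 cycles of lengths [15, 15, 15, 15, 1].
5 cycles on 61: each ℓ→(−1)^(ℓ−1), product (−1)^56 = +1.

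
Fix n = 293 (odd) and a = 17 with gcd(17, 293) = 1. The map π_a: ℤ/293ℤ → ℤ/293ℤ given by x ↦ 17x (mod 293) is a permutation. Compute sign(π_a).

+1

Start at x=210: 210 → 54 → 39 → 77 → 137 → 278 → 38 → … (one orbit).
Cycle type of π: 73×4 + 1; total 5 cycles.
sign(π) = (−1)^{n − #cycles} = (−1)^{293−5} = (−1)^288 = +1.
Via Zolotarev, sign(π_{17}) = (17|293) = +1.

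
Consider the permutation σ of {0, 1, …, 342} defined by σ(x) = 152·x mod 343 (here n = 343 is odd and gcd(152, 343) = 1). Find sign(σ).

-1

Trace 264: π^k(264) = [264, 340, 230, 317, 164, 232, 278] for k=0..6.
The orbit structure of x ↦ 152x mod 343: 4 orbits of sizes [294, 42, 6, 1].
sign(π) = (−1)^{n − #cycles} = (−1)^{343−4} = (−1)^339 = -1.
(152|343)_J = -1 (Zolotarev's lemma cross-check).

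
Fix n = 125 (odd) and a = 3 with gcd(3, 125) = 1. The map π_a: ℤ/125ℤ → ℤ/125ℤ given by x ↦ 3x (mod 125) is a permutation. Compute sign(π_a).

Orbit of 18 under x↦3x: [18, 54, 37, 111, 83, 124, 122]… (length divides ord_125(3)).
Decompose π into cycles: lengths [100, 20, 4, 1] (4 cycles, including the fixed point 0).
4 cycles on 125: each ℓ→(−1)^(ℓ−1), product (−1)^121 = -1.
The Jacobi symbol (3|125) = -1 (Zolotarev) agrees.

-1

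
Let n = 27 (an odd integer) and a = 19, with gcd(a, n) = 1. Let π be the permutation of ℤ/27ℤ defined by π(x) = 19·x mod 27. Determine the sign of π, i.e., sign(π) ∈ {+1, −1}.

Orbit of 19 under x↦19x: [19, 10, 1]… (length divides ord_27(19)).
π_19 has 15 disjoint cycles with lengths [3, 3, 3, 3, 3, 3, 1, 1, 1, 1, 1, 1, 1, 1, 1] on {0,…,26}.
sign(π) = (−1)^{n − #cycles} = (−1)^{27−15} = (−1)^12 = +1.
Via Zolotarev, sign(π_{19}) = (19|27) = +1.

+1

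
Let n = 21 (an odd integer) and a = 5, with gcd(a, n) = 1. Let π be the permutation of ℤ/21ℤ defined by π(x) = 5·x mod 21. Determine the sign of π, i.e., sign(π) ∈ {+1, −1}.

+1

Orbit of 4 under x↦5x: [4, 20, 16, 17, 1, 5]… (length divides ord_21(5)).
Cycle lengths of π_5 on ℤ/21ℤ: [6, 6, 6, 2, 1]; 5 cycles in total.
5 cycles on 21: each ℓ→(−1)^(ℓ−1), product (−1)^16 = +1.
Check: (5/21) = +1 by Zolotarev.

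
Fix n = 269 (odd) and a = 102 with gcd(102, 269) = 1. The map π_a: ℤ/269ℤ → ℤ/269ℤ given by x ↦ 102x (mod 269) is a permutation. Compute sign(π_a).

-1

Trace 231: π^k(231) = [231, 159, 78, 155, 208, 234, 196] for k=0..6.
Cycle type of π: 268 + 1; total 2 cycles.
sign(π) = (−1)^{n − #cycles} = (−1)^{269−2} = (−1)^267 = -1.
Zolotarev: (102|269) = -1, matching the cycle-count sign.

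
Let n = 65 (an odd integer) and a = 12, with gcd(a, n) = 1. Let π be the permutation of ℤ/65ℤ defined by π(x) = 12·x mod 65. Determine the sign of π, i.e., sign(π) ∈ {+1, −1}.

-1

Orbit of 12 under x↦12x: [12, 14, 38, 1]… (length divides ord_65(12)).
Cycle lengths of π_12 on ℤ/65ℤ: [4, 4, 4, 4, 4, 4, 4, 4, 4, 4, 4, 4, 4, 2, 2, 2, 2, 2, 2, 1]; 20 cycles in total.
sign(π) = (−1)^{n − #cycles} = (−1)^{65−20} = (−1)^45 = -1.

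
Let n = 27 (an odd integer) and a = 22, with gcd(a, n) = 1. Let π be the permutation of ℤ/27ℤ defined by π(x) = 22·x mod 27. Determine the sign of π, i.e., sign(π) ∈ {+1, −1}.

+1

Orbit of 10 under x↦22x: [10, 4, 7, 19, 13, 16, 1]… (length divides ord_27(22)).
Decompose π into cycles: lengths [9, 9, 3, 3, 1, 1, 1] (7 cycles, including the fixed point 0).
Σ(ℓ_i−1) = 27−7 = 20; sign = (−1)^20 = +1.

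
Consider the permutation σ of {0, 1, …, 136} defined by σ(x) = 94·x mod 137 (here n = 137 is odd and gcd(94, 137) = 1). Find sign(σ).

-1

Trace 85: π^k(85) = [85, 44, 26, 115, 124, 11, 75] for k=0..6.
Cycle type of π: 136 + 1; total 2 cycles.
sign(π) = (−1)^{n − #cycles} = (−1)^{137−2} = (−1)^135 = -1.
Zolotarev: (94|137) = -1, matching the cycle-count sign.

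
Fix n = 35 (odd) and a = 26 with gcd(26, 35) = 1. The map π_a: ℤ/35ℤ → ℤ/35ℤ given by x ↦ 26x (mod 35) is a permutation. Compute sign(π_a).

-1

Orbit of 26 under x↦26x: [26, 11, 6, 16, 31, 1]… (length divides ord_35(26)).
10 cycles of lengths [6, 6, 6, 6, 6, 1, 1, 1, 1, 1].
sign(π) = (−1)^{n − #cycles} = (−1)^{35−10} = (−1)^25 = -1.
The Jacobi symbol (26|35) = -1 (Zolotarev) agrees.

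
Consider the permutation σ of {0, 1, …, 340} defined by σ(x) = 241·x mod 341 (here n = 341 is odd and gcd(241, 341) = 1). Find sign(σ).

Start at x=111: 111 → 153 → 45 → 274 → 221 → 65 → 320 → … (one orbit).
Cycle lengths of π_241 on ℤ/341ℤ: [30, 30, 30, 30, 30, 30, 30, 30, 30, 30, 30, 2, 2, 2, 2, 2, 1]; 17 cycles in total.
341 − 17 = 324 transpositions; sign(π) = (−1)^324 = +1.

+1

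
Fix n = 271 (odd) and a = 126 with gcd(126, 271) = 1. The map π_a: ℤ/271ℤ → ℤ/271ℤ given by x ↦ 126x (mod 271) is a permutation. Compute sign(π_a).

+1

Trace 206: π^k(206) = [206, 211, 28, 5, 88, 248, 83] for k=0..6.
11 cycles of lengths [27, 27, 27, 27, 27, 27, 27, 27, 27, 27, 1].
11 cycles on 271: each ℓ→(−1)^(ℓ−1), product (−1)^260 = +1.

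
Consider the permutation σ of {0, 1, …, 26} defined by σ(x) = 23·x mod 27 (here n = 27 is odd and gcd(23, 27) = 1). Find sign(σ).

-1

Orbit of 13 under x↦23x: [13, 2, 19, 5, 7, 26, 4]… (length divides ord_27(23)).
The orbit structure of x ↦ 23x mod 27: 4 orbits of sizes [18, 6, 2, 1].
n − c = 27 − 4 = 23; sign = (−1)^23 = -1.
Via Zolotarev, sign(π_{23}) = (23|27) = -1.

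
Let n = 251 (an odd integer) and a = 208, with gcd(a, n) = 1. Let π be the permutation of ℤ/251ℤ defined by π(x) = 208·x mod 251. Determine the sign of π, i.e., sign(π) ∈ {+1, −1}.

Start at x=122: 122 → 25 → 180 → 41 → 245 → 7 → 201 → … (one orbit).
Cycle lengths of π_208 on ℤ/251ℤ: [125, 125, 1]; 3 cycles in total.
251 − 3 = 248 transpositions; sign(π) = (−1)^248 = +1.

+1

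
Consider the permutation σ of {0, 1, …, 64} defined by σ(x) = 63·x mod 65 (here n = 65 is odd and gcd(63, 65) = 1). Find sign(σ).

+1

Start at x=61: 61 → 8 → 49 → 32 → 1 → 63 → 4 → … (one orbit).
Cycle lengths of π_63 on ℤ/65ℤ: [12, 12, 12, 12, 12, 4, 1]; 7 cycles in total.
With 7 cycles on 65 points, sign = (−1)^{65−7} = +1.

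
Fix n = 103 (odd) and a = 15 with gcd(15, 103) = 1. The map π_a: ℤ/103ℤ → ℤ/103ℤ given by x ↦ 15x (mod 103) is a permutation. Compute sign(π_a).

Trace 4: π^k(4) = [4, 60, 76, 7, 2, 30, 38] for k=0..6.
The orbit structure of x ↦ 15x mod 103: 3 orbits of sizes [51, 51, 1].
With 3 cycles on 103 points, sign = (−1)^{103−3} = +1.
Check: (15/103) = +1 by Zolotarev.

+1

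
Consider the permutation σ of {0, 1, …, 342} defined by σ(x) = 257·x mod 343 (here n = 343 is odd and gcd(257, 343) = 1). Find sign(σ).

-1

Start at x=89: 89 → 235 → 27 → 79 → 66 → 155 → 47 → … (one orbit).
Cycle type of π: 294 + 42 + 6 + 1; total 4 cycles.
n − c = 343 − 4 = 339; sign = (−1)^339 = -1.
Via Zolotarev, sign(π_{257}) = (257|343) = -1.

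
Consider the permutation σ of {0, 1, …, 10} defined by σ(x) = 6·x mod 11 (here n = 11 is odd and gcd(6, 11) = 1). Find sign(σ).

Trace 8: π^k(8) = [8, 4, 2, 1, 6, 3, 7] for k=0..6.
Cycle type of π: 10 + 1; total 2 cycles.
With 2 cycles on 11 points, sign = (−1)^{11−2} = -1.
The Jacobi symbol (6|11) = -1 (Zolotarev) agrees.

-1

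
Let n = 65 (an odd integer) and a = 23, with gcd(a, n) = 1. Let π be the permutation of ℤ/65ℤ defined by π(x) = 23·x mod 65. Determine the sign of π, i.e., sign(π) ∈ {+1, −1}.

Trace 29: π^k(29) = [29, 17, 1, 23, 9, 12, 16] for k=0..6.
π_23 has 8 disjoint cycles with lengths [12, 12, 12, 12, 6, 6, 4, 1] on {0,…,64}.
n − c = 65 − 8 = 57; sign = (−1)^57 = -1.

-1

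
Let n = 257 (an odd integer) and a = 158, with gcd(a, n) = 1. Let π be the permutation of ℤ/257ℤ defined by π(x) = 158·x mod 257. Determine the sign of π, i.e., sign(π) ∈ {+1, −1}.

Orbit of 104 under x↦158x: [104, 241, 42, 211, 185, 189, 50]… (length divides ord_257(158)).
Cycle type of π: 128×2 + 1; total 3 cycles.
257 − 3 = 254 transpositions; sign(π) = (−1)^254 = +1.
Via Zolotarev, sign(π_{158}) = (158|257) = +1.

+1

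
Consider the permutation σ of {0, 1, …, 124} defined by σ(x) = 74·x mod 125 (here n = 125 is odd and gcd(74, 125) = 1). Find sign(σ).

+1

Trace 101: π^k(101) = [101, 99, 76, 124, 51, 24, 26] for k=0..6.
π_74 has 23 disjoint cycles with lengths [10, 10, 10, 10, 10, 10, 10, 10, 10, 10, 2, 2, 2, 2, 2, 2, 2, 2, 2, 2, 2, 2, 1] on {0,…,124}.
sign(π) = (−1)^{n − #cycles} = (−1)^{125−23} = (−1)^102 = +1.
Via Zolotarev, sign(π_{74}) = (74|125) = +1.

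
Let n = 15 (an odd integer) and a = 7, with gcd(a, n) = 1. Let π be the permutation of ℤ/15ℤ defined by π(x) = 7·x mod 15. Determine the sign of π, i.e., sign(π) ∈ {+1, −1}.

Trace 13: π^k(13) = [13, 1, 7, 4] for k=0..3.
The orbit structure of x ↦ 7x mod 15: 6 orbits of sizes [4, 4, 4, 1, 1, 1].
With 6 cycles on 15 points, sign = (−1)^{15−6} = -1.
The Jacobi symbol (7|15) = -1 (Zolotarev) agrees.

-1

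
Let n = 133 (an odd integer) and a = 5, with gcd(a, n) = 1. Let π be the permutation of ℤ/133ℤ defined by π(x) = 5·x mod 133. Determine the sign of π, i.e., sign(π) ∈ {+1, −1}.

-1

Orbit of 100 under x↦5x: [100, 101, 106, 131, 123, 83, 16]… (length divides ord_133(5)).
The orbit structure of x ↦ 5x mod 133: 10 orbits of sizes [18, 18, 18, 18, 18, 18, 9, 9, 6, 1].
sign(π) = (−1)^{n − #cycles} = (−1)^{133−10} = (−1)^123 = -1.
Via Zolotarev, sign(π_{5}) = (5|133) = -1.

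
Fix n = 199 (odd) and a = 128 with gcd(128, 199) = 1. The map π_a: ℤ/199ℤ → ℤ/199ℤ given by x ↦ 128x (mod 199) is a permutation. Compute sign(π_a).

Start at x=10: 10 → 86 → 63 → 104 → 178 → 98 → 7 → … (one orbit).
Decompose π into cycles: lengths [99, 99, 1] (3 cycles, including the fixed point 0).
3 cycles on 199: each ℓ→(−1)^(ℓ−1), product (−1)^196 = +1.

+1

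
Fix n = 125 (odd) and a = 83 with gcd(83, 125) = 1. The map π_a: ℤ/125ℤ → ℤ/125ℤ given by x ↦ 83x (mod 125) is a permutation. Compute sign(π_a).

Start at x=23: 23 → 34 → 72 → 101 → 8 → 39 → 112 → … (one orbit).
Cycle lengths of π_83 on ℤ/125ℤ: [100, 20, 4, 1]; 4 cycles in total.
n − c = 125 − 4 = 121; sign = (−1)^121 = -1.

-1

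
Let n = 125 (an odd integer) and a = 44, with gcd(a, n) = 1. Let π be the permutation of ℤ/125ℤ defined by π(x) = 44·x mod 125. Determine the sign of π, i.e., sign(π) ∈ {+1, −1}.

+1

Trace 116: π^k(116) = [116, 104, 76, 94, 11, 109, 46] for k=0..6.
π_44 has 7 disjoint cycles with lengths [50, 50, 10, 10, 2, 2, 1] on {0,…,124}.
Σ(ℓ_i−1) = 125−7 = 118; sign = (−1)^118 = +1.
The Jacobi symbol (44|125) = +1 (Zolotarev) agrees.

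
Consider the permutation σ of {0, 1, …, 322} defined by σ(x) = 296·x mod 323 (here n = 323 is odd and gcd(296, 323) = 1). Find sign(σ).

Start at x=58: 58 → 49 → 292 → 191 → 11 → 26 → 267 → … (one orbit).
14 cycles of lengths [48, 48, 48, 48, 48, 48, 16, 3, 3, 3, 3, 3, 3, 1].
n − c = 323 − 14 = 309; sign = (−1)^309 = -1.
Check: (296/323) = -1 by Zolotarev.

-1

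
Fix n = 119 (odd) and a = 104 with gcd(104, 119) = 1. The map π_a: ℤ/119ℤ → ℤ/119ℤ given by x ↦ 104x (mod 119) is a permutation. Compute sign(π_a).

Orbit of 106 under x↦104x: [106, 76, 50, 83, 64, 111, 1]… (length divides ord_119(104)).
Decompose π into cycles: lengths [8, 8, 8, 8, 8, 8, 8, 8, 8, 8, 8, 8, 8, 8, 2, 2, 2, 1] (18 cycles, including the fixed point 0).
18 cycles on 119: each ℓ→(−1)^(ℓ−1), product (−1)^101 = -1.
Zolotarev: (104|119) = -1, matching the cycle-count sign.

-1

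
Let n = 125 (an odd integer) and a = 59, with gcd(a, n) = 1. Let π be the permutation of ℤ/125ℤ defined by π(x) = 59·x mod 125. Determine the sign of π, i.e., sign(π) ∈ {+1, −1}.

+1

Start at x=29: 29 → 86 → 74 → 116 → 94 → 46 → 89 → … (one orbit).
π_59 has 7 disjoint cycles with lengths [50, 50, 10, 10, 2, 2, 1] on {0,…,124}.
125 − 7 = 118 transpositions; sign(π) = (−1)^118 = +1.
Check: (59/125) = +1 by Zolotarev.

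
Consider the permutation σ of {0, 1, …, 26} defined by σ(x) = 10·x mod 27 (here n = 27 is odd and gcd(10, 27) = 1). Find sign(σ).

Start at x=1: 1 → 10 → 19 → 1 (one orbit).
Cycle type of π: 3×6 + 1×9; total 15 cycles.
27 − 15 = 12 transpositions; sign(π) = (−1)^12 = +1.
Check: (10/27) = +1 by Zolotarev.

+1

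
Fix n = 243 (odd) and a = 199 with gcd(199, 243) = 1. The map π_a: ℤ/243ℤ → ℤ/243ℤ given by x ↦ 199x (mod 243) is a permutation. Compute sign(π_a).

+1

Orbit of 1 under x↦199x: [1, 199, 235, 109, 64, 100, 217]… (length divides ord_243(199)).
The orbit structure of x ↦ 199x mod 243: 27 orbits of sizes [27, 27, 27, 27, 27, 27, 9, 9, 9, 9, 9, 9, 3, 3, 3, 3, 3, 3, 1, 1, 1, 1, 1, 1, 1, 1, 1].
n − c = 243 − 27 = 216; sign = (−1)^216 = +1.
Zolotarev: (199|243) = +1, matching the cycle-count sign.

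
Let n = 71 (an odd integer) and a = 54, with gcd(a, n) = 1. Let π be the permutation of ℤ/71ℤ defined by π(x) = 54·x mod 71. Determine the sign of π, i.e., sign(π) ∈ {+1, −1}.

+1

Trace 25: π^k(25) = [25, 1, 54, 5, 57] for k=0..4.
Cycle type of π: 5×14 + 1; total 15 cycles.
15 cycles on 71: each ℓ→(−1)^(ℓ−1), product (−1)^56 = +1.
Via Zolotarev, sign(π_{54}) = (54|71) = +1.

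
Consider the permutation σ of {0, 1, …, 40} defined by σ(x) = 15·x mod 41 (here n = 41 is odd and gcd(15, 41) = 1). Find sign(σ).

Start at x=14: 14 → 5 → 34 → 18 → 24 → 32 → 29 → … (one orbit).
Cycle lengths of π_15 on ℤ/41ℤ: [40, 1]; 2 cycles in total.
With 2 cycles on 41 points, sign = (−1)^{41−2} = -1.
Check: (15/41) = -1 by Zolotarev.

-1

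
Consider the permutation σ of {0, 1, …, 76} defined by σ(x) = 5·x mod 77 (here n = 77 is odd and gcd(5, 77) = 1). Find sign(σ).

Trace 71: π^k(71) = [71, 47, 4, 20, 23, 38, 36] for k=0..6.
6 cycles of lengths [30, 30, 6, 5, 5, 1].
6 cycles on 77: each ℓ→(−1)^(ℓ−1), product (−1)^71 = -1.

-1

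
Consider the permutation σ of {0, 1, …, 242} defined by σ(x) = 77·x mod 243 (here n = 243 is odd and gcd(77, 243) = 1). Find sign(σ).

Orbit of 110 under x↦77x: [110, 208, 221, 7, 53, 193, 38]… (length divides ord_243(77)).
The orbit structure of x ↦ 77x mod 243: 6 orbits of sizes [162, 54, 18, 6, 2, 1].
With 6 cycles on 243 points, sign = (−1)^{243−6} = -1.
Check: (77/243) = -1 by Zolotarev.

-1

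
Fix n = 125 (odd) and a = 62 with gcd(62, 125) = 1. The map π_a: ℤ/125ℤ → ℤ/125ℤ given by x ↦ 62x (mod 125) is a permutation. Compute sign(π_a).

-1

Orbit of 13 under x↦62x: [13, 56, 97, 14, 118, 66, 92]… (length divides ord_125(62)).
4 cycles of lengths [100, 20, 4, 1].
With 4 cycles on 125 points, sign = (−1)^{125−4} = -1.
Zolotarev: (62|125) = -1, matching the cycle-count sign.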